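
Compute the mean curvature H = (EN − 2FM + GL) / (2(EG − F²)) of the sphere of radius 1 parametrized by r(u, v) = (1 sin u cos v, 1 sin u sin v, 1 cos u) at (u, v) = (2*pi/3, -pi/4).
H = -1

With E = 1, F = 0, G = sin(u)^2, L = -sin(u)/Abs(sin(u)), M = 0, N = -sin(u)^3/Abs(sin(u)), assemble
  H = (EN − 2FM + GL) / (2(EG − F²)) = -sin(u)/Abs(sin(u)).
At (u, v) = (2*pi/3, -pi/4): H = -1.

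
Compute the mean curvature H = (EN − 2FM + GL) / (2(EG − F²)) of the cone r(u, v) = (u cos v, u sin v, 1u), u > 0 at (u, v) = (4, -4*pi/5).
H = sqrt(2)/16

With E = 2, F = 0, G = u^2, L = 0, M = 0, N = sqrt(2)*u^2/(2*Abs(u)), assemble
  H = (EN − 2FM + GL) / (2(EG − F²)) = sqrt(2)/(4*Abs(u)).
At (u, v) = (4, -4*pi/5): H = sqrt(2)/16.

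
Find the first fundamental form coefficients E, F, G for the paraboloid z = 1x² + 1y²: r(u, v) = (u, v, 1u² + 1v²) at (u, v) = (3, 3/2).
E = 37;  F = 18;  G = 10

Partials: r_u = (1, 0, 2*u), r_v = (0, 1, 2*v). As functions of (u, v):
  E = r_u · r_u = 4*u^2 + 1,
  F = r_u · r_v = 4*u*v,
  G = r_v · r_v = 4*v^2 + 1.
Evaluating at (u, v) = (3, 3/2): E = 37, F = 18, G = 10.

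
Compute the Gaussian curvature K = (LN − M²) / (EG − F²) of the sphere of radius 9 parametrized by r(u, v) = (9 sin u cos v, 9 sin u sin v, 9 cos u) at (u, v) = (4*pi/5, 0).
K = 1/81

Coefficients of the first fundamental form: E = 81, F = 0, G = 81*sin(u)^2.
Coefficients of the second fundamental form: L = -9*sin(u)/Abs(sin(u)), M = 0, N = -9*sin(u)^3/Abs(sin(u)).
Assemble K = (LN − M²)/(EG − F²) = 1/81. At (u, v) = (4*pi/5, 0): K = 1/81.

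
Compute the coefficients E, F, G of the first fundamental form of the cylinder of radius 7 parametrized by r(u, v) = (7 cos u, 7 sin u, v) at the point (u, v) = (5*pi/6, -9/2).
E = 49;  F = 0;  G = 1

Partials: r_u = (-7*sin(u), 7*cos(u), 0), r_v = (0, 0, 1). As functions of (u, v):
  E = r_u · r_u = 49,
  F = r_u · r_v = 0,
  G = r_v · r_v = 1.
Evaluating at (u, v) = (5*pi/6, -9/2): E = 49, F = 0, G = 1.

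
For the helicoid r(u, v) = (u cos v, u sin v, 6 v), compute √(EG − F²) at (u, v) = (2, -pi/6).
√(EG − F²)|_{(2, -pi/6)} = 2*sqrt(10)

E = 1, F = 0, G = u^2 + 36; EG − F² = u^2 + 36; √(EG − F²) = sqrt(u^2 + 36). At the given point: 2*sqrt(10).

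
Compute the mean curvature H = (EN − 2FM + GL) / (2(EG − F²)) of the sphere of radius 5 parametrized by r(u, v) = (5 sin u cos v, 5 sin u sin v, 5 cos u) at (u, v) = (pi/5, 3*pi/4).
H = -1/5

With E = 25, F = 0, G = 25*sin(u)^2, L = -5*sin(u)/Abs(sin(u)), M = 0, N = -5*sin(u)^3/Abs(sin(u)), assemble
  H = (EN − 2FM + GL) / (2(EG − F²)) = -sin(u)/(5*Abs(sin(u))).
At (u, v) = (pi/5, 3*pi/4): H = -1/5.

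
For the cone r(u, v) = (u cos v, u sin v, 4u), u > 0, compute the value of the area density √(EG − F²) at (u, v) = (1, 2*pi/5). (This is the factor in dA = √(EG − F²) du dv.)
√(EG − F²)|_{(1, 2*pi/5)} = sqrt(17)

E = 17, F = 0, G = u^2, so EG − F² = 17*u^2. Taking the positive square root: √(EG − F²) = sqrt(17)*Abs(u). At (u, v) = (1, 2*pi/5): sqrt(17).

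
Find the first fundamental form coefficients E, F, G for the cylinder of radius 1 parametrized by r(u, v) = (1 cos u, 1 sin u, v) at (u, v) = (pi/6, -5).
E = 1;  F = 0;  G = 1

Partials: r_u = (-sin(u), cos(u), 0), r_v = (0, 0, 1). As functions of (u, v):
  E = r_u · r_u = 1,
  F = r_u · r_v = 0,
  G = r_v · r_v = 1.
Evaluating at (u, v) = (pi/6, -5): E = 1, F = 0, G = 1.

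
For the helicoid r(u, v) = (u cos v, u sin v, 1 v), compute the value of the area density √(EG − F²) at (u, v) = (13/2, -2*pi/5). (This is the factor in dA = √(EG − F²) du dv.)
√(EG − F²)|_{(13/2, -2*pi/5)} = sqrt(173)/2

E = 1, F = 0, G = u^2 + 1, so EG − F² = u^2 + 1. Taking the positive square root: √(EG − F²) = sqrt(u^2 + 1). At (u, v) = (13/2, -2*pi/5): sqrt(173)/2.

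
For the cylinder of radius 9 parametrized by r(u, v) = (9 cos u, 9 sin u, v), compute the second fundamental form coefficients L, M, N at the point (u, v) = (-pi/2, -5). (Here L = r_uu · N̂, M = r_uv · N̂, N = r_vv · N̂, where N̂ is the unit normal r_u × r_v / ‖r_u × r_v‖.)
L = -9;  M = 0;  N = 0

Compute the unit normal N̂(u, v) = (cos(u), sin(u), 0), and the second partials r_uu, r_uv, r_vv. Take dot products:
  L(u, v) = r_uu · N̂ = -9,
  M(u, v) = r_uv · N̂ = 0,
  N(u, v) = r_vv · N̂ = 0.
Evaluating at (u, v) = (-pi/2, -5):
  L = -9, M = 0, N = 0.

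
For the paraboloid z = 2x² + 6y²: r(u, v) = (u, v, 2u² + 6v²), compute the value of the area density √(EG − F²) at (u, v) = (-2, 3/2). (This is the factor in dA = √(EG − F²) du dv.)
√(EG − F²)|_{(-2, 3/2)} = sqrt(389)

E = 16*u^2 + 1, F = 48*u*v, G = 144*v^2 + 1, so EG − F² = 16*u^2 + 144*v^2 + 1. Taking the positive square root: √(EG − F²) = sqrt(16*u^2 + 144*v^2 + 1). At (u, v) = (-2, 3/2): sqrt(389).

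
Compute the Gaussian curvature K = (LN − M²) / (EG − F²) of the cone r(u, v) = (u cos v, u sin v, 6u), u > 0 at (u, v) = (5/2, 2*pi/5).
K = 0

Coefficients of the first fundamental form: E = 37, F = 0, G = u^2.
Coefficients of the second fundamental form: L = 0, M = 0, N = 6*sqrt(37)*u^2/(37*Abs(u)).
Assemble K = (LN − M²)/(EG − F²) = 0. At (u, v) = (5/2, 2*pi/5): K = 0.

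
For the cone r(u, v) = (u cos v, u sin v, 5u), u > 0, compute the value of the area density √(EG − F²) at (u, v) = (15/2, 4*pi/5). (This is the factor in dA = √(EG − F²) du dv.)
√(EG − F²)|_{(15/2, 4*pi/5)} = 15*sqrt(26)/2

E = 26, F = 0, G = u^2, so EG − F² = 26*u^2. Taking the positive square root: √(EG − F²) = sqrt(26)*Abs(u). At (u, v) = (15/2, 4*pi/5): 15*sqrt(26)/2.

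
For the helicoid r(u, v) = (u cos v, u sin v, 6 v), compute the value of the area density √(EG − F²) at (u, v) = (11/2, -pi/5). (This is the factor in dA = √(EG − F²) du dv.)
√(EG − F²)|_{(11/2, -pi/5)} = sqrt(265)/2

E = 1, F = 0, G = u^2 + 36, so EG − F² = u^2 + 36. Taking the positive square root: √(EG − F²) = sqrt(u^2 + 36). At (u, v) = (11/2, -pi/5): sqrt(265)/2.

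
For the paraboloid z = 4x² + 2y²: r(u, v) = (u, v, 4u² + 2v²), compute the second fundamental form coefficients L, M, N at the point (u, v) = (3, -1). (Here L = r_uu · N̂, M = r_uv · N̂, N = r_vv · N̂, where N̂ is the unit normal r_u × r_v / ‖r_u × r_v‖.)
L = 8*sqrt(593)/593;  M = 0;  N = 4*sqrt(593)/593

Compute the unit normal N̂(u, v) = (-8*u/sqrt(64*u^2 + 16*v^2 + 1), -4*v/sqrt(64*u^2 + 16*v^2 + 1), 1/sqrt(64*u^2 + 16*v^2 + 1)), and the second partials r_uu, r_uv, r_vv. Take dot products:
  L(u, v) = r_uu · N̂ = 8/sqrt(64*u^2 + 16*v^2 + 1),
  M(u, v) = r_uv · N̂ = 0,
  N(u, v) = r_vv · N̂ = 4/sqrt(64*u^2 + 16*v^2 + 1).
Evaluating at (u, v) = (3, -1):
  L = 8*sqrt(593)/593, M = 0, N = 4*sqrt(593)/593.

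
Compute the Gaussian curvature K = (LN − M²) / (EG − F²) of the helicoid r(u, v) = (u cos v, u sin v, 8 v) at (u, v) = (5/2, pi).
K = -1024/78961

Coefficients of the first fundamental form: E = 1, F = 0, G = u^2 + 64.
Coefficients of the second fundamental form: L = 0, M = -8/sqrt(u^2 + 64), N = 0.
Assemble K = (LN − M²)/(EG − F²) = -64/(u^2 + 64)^2. At (u, v) = (5/2, pi): K = -1024/78961.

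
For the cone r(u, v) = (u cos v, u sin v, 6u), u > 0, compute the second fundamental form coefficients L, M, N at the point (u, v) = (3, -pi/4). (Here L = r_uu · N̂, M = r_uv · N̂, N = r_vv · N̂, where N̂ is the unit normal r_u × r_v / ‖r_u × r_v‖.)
L = 0;  M = 0;  N = 18*sqrt(37)/37

Compute the unit normal N̂(u, v) = (-6*sqrt(37)*u*cos(v)/(37*Abs(u)), -6*sqrt(37)*u*sin(v)/(37*Abs(u)), sqrt(37)*u/(37*Abs(u))), and the second partials r_uu, r_uv, r_vv. Take dot products:
  L(u, v) = r_uu · N̂ = 0,
  M(u, v) = r_uv · N̂ = 0,
  N(u, v) = r_vv · N̂ = 6*sqrt(37)*u^2/(37*Abs(u)).
Evaluating at (u, v) = (3, -pi/4):
  L = 0, M = 0, N = 18*sqrt(37)/37.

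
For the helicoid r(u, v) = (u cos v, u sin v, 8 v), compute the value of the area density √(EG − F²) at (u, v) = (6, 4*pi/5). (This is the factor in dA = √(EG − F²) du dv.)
√(EG − F²)|_{(6, 4*pi/5)} = 10

E = 1, F = 0, G = u^2 + 64, so EG − F² = u^2 + 64. Taking the positive square root: √(EG − F²) = sqrt(u^2 + 64). At (u, v) = (6, 4*pi/5): 10.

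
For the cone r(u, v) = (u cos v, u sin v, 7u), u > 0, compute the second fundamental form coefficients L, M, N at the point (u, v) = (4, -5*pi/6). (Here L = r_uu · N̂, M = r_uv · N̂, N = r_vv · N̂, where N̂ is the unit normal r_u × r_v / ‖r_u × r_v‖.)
L = 0;  M = 0;  N = 14*sqrt(2)/5

Compute the unit normal N̂(u, v) = (-7*sqrt(2)*u*cos(v)/(10*Abs(u)), -7*sqrt(2)*u*sin(v)/(10*Abs(u)), sqrt(2)*u/(10*Abs(u))), and the second partials r_uu, r_uv, r_vv. Take dot products:
  L(u, v) = r_uu · N̂ = 0,
  M(u, v) = r_uv · N̂ = 0,
  N(u, v) = r_vv · N̂ = 7*sqrt(2)*u^2/(10*Abs(u)).
Evaluating at (u, v) = (4, -5*pi/6):
  L = 0, M = 0, N = 14*sqrt(2)/5.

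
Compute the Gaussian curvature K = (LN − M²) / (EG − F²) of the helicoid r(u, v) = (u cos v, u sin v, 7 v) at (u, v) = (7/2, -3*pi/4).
K = -16/1225

Coefficients of the first fundamental form: E = 1, F = 0, G = u^2 + 49.
Coefficients of the second fundamental form: L = 0, M = -7/sqrt(u^2 + 49), N = 0.
Assemble K = (LN − M²)/(EG − F²) = -49/(u^2 + 49)^2. At (u, v) = (7/2, -3*pi/4): K = -16/1225.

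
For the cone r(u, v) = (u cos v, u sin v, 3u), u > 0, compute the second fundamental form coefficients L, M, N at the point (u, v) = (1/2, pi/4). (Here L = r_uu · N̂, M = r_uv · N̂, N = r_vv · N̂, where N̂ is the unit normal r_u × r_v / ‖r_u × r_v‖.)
L = 0;  M = 0;  N = 3*sqrt(10)/20

Compute the unit normal N̂(u, v) = (-3*sqrt(10)*u*cos(v)/(10*Abs(u)), -3*sqrt(10)*u*sin(v)/(10*Abs(u)), sqrt(10)*u/(10*Abs(u))), and the second partials r_uu, r_uv, r_vv. Take dot products:
  L(u, v) = r_uu · N̂ = 0,
  M(u, v) = r_uv · N̂ = 0,
  N(u, v) = r_vv · N̂ = 3*sqrt(10)*u^2/(10*Abs(u)).
Evaluating at (u, v) = (1/2, pi/4):
  L = 0, M = 0, N = 3*sqrt(10)/20.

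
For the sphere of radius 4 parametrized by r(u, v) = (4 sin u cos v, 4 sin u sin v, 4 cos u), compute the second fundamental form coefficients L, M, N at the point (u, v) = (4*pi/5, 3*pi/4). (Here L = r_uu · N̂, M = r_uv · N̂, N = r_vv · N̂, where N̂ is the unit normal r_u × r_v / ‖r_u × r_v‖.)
L = -4;  M = 0;  N = -5/2 + sqrt(5)/2

Compute the unit normal N̂(u, v) = (sin(u)^2*cos(v)/Abs(sin(u)), sin(u)^2*sin(v)/Abs(sin(u)), sin(2*u)/(2*Abs(sin(u)))), and the second partials r_uu, r_uv, r_vv. Take dot products:
  L(u, v) = r_uu · N̂ = -4*sin(u)/Abs(sin(u)),
  M(u, v) = r_uv · N̂ = 0,
  N(u, v) = r_vv · N̂ = -4*sin(u)^3/Abs(sin(u)).
Evaluating at (u, v) = (4*pi/5, 3*pi/4):
  L = -4, M = 0, N = -5/2 + sqrt(5)/2.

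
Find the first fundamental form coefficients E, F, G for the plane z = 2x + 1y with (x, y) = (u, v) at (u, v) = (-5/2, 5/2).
E = 5;  F = 2;  G = 2

Partials: r_u = (1, 0, 2), r_v = (0, 1, 1). As functions of (u, v):
  E = r_u · r_u = 5,
  F = r_u · r_v = 2,
  G = r_v · r_v = 2.
Evaluating at (u, v) = (-5/2, 5/2): E = 5, F = 2, G = 2.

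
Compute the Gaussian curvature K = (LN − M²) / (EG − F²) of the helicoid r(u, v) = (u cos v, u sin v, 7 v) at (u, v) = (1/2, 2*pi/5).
K = -784/38809

Coefficients of the first fundamental form: E = 1, F = 0, G = u^2 + 49.
Coefficients of the second fundamental form: L = 0, M = -7/sqrt(u^2 + 49), N = 0.
Assemble K = (LN − M²)/(EG − F²) = -49/(u^2 + 49)^2. At (u, v) = (1/2, 2*pi/5): K = -784/38809.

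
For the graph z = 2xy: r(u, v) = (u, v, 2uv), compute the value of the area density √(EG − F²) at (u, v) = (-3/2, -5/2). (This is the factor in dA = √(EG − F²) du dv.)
√(EG − F²)|_{(-3/2, -5/2)} = sqrt(35)

E = 4*v^2 + 1, F = 4*u*v, G = 4*u^2 + 1, so EG − F² = 4*u^2 + 4*v^2 + 1. Taking the positive square root: √(EG − F²) = sqrt(4*u^2 + 4*v^2 + 1). At (u, v) = (-3/2, -5/2): sqrt(35).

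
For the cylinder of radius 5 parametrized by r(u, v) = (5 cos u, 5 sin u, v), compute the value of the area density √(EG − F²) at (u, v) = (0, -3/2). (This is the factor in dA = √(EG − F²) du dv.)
√(EG − F²)|_{(0, -3/2)} = 5

E = 25, F = 0, G = 1, so EG − F² = 25. Taking the positive square root: √(EG − F²) = 5. At (u, v) = (0, -3/2): 5.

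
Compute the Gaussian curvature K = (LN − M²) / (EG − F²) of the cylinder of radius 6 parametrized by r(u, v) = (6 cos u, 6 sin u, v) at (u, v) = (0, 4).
K = 0

Coefficients of the first fundamental form: E = 36, F = 0, G = 1.
Coefficients of the second fundamental form: L = -6, M = 0, N = 0.
Assemble K = (LN − M²)/(EG − F²) = 0. At (u, v) = (0, 4): K = 0.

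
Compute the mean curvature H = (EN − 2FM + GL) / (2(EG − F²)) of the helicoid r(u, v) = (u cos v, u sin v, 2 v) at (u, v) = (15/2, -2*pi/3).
H = 0

With E = 1, F = 0, G = u^2 + 4, L = 0, M = -2/sqrt(u^2 + 4), N = 0, assemble
  H = (EN − 2FM + GL) / (2(EG − F²)) = 0.
At (u, v) = (15/2, -2*pi/3): H = 0.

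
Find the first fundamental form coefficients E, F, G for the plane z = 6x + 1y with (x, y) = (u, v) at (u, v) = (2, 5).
E = 37;  F = 6;  G = 2

Partials: r_u = (1, 0, 6), r_v = (0, 1, 1). As functions of (u, v):
  E = r_u · r_u = 37,
  F = r_u · r_v = 6,
  G = r_v · r_v = 2.
Evaluating at (u, v) = (2, 5): E = 37, F = 6, G = 2.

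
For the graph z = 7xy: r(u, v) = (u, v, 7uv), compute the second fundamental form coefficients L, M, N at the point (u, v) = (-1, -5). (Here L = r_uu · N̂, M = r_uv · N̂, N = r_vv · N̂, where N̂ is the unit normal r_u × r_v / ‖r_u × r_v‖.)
L = 0;  M = 7*sqrt(51)/255;  N = 0

Compute the unit normal N̂(u, v) = (-7*v/sqrt(49*u^2 + 49*v^2 + 1), -7*u/sqrt(49*u^2 + 49*v^2 + 1), 1/sqrt(49*u^2 + 49*v^2 + 1)), and the second partials r_uu, r_uv, r_vv. Take dot products:
  L(u, v) = r_uu · N̂ = 0,
  M(u, v) = r_uv · N̂ = 7/sqrt(49*u^2 + 49*v^2 + 1),
  N(u, v) = r_vv · N̂ = 0.
Evaluating at (u, v) = (-1, -5):
  L = 0, M = 7*sqrt(51)/255, N = 0.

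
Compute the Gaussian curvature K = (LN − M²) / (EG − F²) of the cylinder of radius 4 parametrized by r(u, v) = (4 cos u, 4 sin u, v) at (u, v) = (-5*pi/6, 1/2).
K = 0

Coefficients of the first fundamental form: E = 16, F = 0, G = 1.
Coefficients of the second fundamental form: L = -4, M = 0, N = 0.
Assemble K = (LN − M²)/(EG − F²) = 0. At (u, v) = (-5*pi/6, 1/2): K = 0.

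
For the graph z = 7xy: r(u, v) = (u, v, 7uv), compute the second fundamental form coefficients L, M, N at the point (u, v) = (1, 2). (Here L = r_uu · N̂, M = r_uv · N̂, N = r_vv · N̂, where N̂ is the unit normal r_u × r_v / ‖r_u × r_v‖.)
L = 0;  M = 7*sqrt(246)/246;  N = 0

Compute the unit normal N̂(u, v) = (-7*v/sqrt(49*u^2 + 49*v^2 + 1), -7*u/sqrt(49*u^2 + 49*v^2 + 1), 1/sqrt(49*u^2 + 49*v^2 + 1)), and the second partials r_uu, r_uv, r_vv. Take dot products:
  L(u, v) = r_uu · N̂ = 0,
  M(u, v) = r_uv · N̂ = 7/sqrt(49*u^2 + 49*v^2 + 1),
  N(u, v) = r_vv · N̂ = 0.
Evaluating at (u, v) = (1, 2):
  L = 0, M = 7*sqrt(246)/246, N = 0.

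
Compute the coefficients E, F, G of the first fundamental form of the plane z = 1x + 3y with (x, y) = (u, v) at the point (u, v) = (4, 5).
E = 2;  F = 3;  G = 10

Partials: r_u = (1, 0, 1), r_v = (0, 1, 3). As functions of (u, v):
  E = r_u · r_u = 2,
  F = r_u · r_v = 3,
  G = r_v · r_v = 10.
Evaluating at (u, v) = (4, 5): E = 2, F = 3, G = 10.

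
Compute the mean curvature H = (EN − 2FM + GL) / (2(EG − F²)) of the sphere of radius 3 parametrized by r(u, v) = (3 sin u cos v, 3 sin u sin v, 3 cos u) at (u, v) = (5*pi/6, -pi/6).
H = -1/3

With E = 9, F = 0, G = 9*sin(u)^2, L = -3*sin(u)/Abs(sin(u)), M = 0, N = -3*sin(u)^3/Abs(sin(u)), assemble
  H = (EN − 2FM + GL) / (2(EG − F²)) = -sin(u)/(3*Abs(sin(u))).
At (u, v) = (5*pi/6, -pi/6): H = -1/3.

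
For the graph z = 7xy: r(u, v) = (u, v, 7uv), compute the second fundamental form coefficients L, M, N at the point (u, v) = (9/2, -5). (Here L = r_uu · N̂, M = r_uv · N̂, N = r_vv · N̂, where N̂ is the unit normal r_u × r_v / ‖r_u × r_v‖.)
L = 0;  M = 14*sqrt(8873)/8873;  N = 0

Compute the unit normal N̂(u, v) = (-7*v/sqrt(49*u^2 + 49*v^2 + 1), -7*u/sqrt(49*u^2 + 49*v^2 + 1), 1/sqrt(49*u^2 + 49*v^2 + 1)), and the second partials r_uu, r_uv, r_vv. Take dot products:
  L(u, v) = r_uu · N̂ = 0,
  M(u, v) = r_uv · N̂ = 7/sqrt(49*u^2 + 49*v^2 + 1),
  N(u, v) = r_vv · N̂ = 0.
Evaluating at (u, v) = (9/2, -5):
  L = 0, M = 14*sqrt(8873)/8873, N = 0.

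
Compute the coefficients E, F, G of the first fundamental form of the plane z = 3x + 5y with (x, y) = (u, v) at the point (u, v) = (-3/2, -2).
E = 10;  F = 15;  G = 26

Partials: r_u = (1, 0, 3), r_v = (0, 1, 5). As functions of (u, v):
  E = r_u · r_u = 10,
  F = r_u · r_v = 15,
  G = r_v · r_v = 26.
Evaluating at (u, v) = (-3/2, -2): E = 10, F = 15, G = 26.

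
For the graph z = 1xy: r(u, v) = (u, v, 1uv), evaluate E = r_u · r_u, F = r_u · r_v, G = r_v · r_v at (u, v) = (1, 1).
E = 2;  F = 1;  G = 2

Partials: r_u = (1, 0, v), r_v = (0, 1, u). As functions of (u, v):
  E = r_u · r_u = v^2 + 1,
  F = r_u · r_v = u*v,
  G = r_v · r_v = u^2 + 1.
Evaluating at (u, v) = (1, 1): E = 2, F = 1, G = 2.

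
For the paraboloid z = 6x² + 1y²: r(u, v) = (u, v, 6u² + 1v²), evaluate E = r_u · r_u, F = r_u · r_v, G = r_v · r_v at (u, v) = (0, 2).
E = 1;  F = 0;  G = 17

Partials: r_u = (1, 0, 12*u), r_v = (0, 1, 2*v). As functions of (u, v):
  E = r_u · r_u = 144*u^2 + 1,
  F = r_u · r_v = 24*u*v,
  G = r_v · r_v = 4*v^2 + 1.
Evaluating at (u, v) = (0, 2): E = 1, F = 0, G = 17.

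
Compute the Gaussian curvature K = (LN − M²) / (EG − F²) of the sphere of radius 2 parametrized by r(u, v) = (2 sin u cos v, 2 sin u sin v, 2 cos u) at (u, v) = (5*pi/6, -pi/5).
K = 1/4

Coefficients of the first fundamental form: E = 4, F = 0, G = 4*sin(u)^2.
Coefficients of the second fundamental form: L = -2*sin(u)/Abs(sin(u)), M = 0, N = -2*sin(u)^3/Abs(sin(u)).
Assemble K = (LN − M²)/(EG − F²) = 1/4. At (u, v) = (5*pi/6, -pi/5): K = 1/4.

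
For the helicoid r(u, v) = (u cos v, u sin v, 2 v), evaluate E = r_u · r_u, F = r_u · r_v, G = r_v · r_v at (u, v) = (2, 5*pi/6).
E = 1;  F = 0;  G = 8

Partials: r_u = (cos(v), sin(v), 0), r_v = (-u*sin(v), u*cos(v), 2). As functions of (u, v):
  E = r_u · r_u = 1,
  F = r_u · r_v = 0,
  G = r_v · r_v = u^2 + 4.
Evaluating at (u, v) = (2, 5*pi/6): E = 1, F = 0, G = 8.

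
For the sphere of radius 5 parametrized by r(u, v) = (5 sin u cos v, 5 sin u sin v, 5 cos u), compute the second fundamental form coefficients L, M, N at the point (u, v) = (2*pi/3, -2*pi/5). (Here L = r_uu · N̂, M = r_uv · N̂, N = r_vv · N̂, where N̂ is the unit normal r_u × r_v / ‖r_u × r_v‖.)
L = -5;  M = 0;  N = -15/4

Compute the unit normal N̂(u, v) = (sin(u)^2*cos(v)/Abs(sin(u)), sin(u)^2*sin(v)/Abs(sin(u)), sin(2*u)/(2*Abs(sin(u)))), and the second partials r_uu, r_uv, r_vv. Take dot products:
  L(u, v) = r_uu · N̂ = -5*sin(u)/Abs(sin(u)),
  M(u, v) = r_uv · N̂ = 0,
  N(u, v) = r_vv · N̂ = -5*sin(u)^3/Abs(sin(u)).
Evaluating at (u, v) = (2*pi/3, -2*pi/5):
  L = -5, M = 0, N = -15/4.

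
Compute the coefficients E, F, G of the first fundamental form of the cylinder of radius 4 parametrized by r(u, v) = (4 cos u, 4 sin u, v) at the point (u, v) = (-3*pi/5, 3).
E = 16;  F = 0;  G = 1

Partials: r_u = (-4*sin(u), 4*cos(u), 0), r_v = (0, 0, 1). As functions of (u, v):
  E = r_u · r_u = 16,
  F = r_u · r_v = 0,
  G = r_v · r_v = 1.
Evaluating at (u, v) = (-3*pi/5, 3): E = 16, F = 0, G = 1.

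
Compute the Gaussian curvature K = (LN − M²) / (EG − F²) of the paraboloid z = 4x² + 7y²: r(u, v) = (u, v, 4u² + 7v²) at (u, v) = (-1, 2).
K = 112/720801

Coefficients of the first fundamental form: E = 64*u^2 + 1, F = 112*u*v, G = 196*v^2 + 1.
Coefficients of the second fundamental form: L = 8/sqrt(64*u^2 + 196*v^2 + 1), M = 0, N = 14/sqrt(64*u^2 + 196*v^2 + 1).
Assemble K = (LN − M²)/(EG − F²) = 112/(4096*u^4 + 25088*u^2*v^2 + 128*u^2 + 38416*v^4 + 392*v^2 + 1). At (u, v) = (-1, 2): K = 112/720801.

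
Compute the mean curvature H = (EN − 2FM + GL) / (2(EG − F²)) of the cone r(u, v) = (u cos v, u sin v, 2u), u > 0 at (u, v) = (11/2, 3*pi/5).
H = 2*sqrt(5)/55

With E = 5, F = 0, G = u^2, L = 0, M = 0, N = 2*sqrt(5)*u^2/(5*Abs(u)), assemble
  H = (EN − 2FM + GL) / (2(EG − F²)) = sqrt(5)/(5*Abs(u)).
At (u, v) = (11/2, 3*pi/5): H = 2*sqrt(5)/55.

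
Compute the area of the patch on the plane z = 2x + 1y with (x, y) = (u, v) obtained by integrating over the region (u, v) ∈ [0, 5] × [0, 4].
Area = 20*sqrt(6)

Area = ∫∫ √(EG − F²) du dv with √(EG − F²) = sqrt(6). Integrating over [0, 5] × [0, 4] gives 20*sqrt(6).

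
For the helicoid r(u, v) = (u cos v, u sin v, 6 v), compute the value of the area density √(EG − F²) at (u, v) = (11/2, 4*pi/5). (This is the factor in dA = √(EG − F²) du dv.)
√(EG − F²)|_{(11/2, 4*pi/5)} = sqrt(265)/2

E = 1, F = 0, G = u^2 + 36, so EG − F² = u^2 + 36. Taking the positive square root: √(EG − F²) = sqrt(u^2 + 36). At (u, v) = (11/2, 4*pi/5): sqrt(265)/2.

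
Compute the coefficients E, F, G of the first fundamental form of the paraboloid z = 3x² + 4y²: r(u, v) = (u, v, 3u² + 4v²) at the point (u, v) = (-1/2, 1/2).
E = 10;  F = -12;  G = 17

Partials: r_u = (1, 0, 6*u), r_v = (0, 1, 8*v). As functions of (u, v):
  E = r_u · r_u = 36*u^2 + 1,
  F = r_u · r_v = 48*u*v,
  G = r_v · r_v = 64*v^2 + 1.
Evaluating at (u, v) = (-1/2, 1/2): E = 10, F = -12, G = 17.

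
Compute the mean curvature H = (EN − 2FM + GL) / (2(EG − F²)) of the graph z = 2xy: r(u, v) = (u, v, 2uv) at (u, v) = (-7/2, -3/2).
H = -42*sqrt(59)/3481

With E = 4*v^2 + 1, F = 4*u*v, G = 4*u^2 + 1, L = 0, M = 2/sqrt(4*u^2 + 4*v^2 + 1), N = 0, assemble
  H = (EN − 2FM + GL) / (2(EG − F²)) = -8*u*v/(4*u^2 + 4*v^2 + 1)^(3/2).
At (u, v) = (-7/2, -3/2): H = -42*sqrt(59)/3481.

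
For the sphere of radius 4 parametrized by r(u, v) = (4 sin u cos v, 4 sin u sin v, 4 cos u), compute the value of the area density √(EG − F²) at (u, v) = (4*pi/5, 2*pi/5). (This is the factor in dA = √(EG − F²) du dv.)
√(EG − F²)|_{(4*pi/5, 2*pi/5)} = 4*sqrt(10 - 2*sqrt(5))

E = 16, F = 0, G = 16*sin(u)^2, so EG − F² = 256*sin(u)^2. Taking the positive square root: √(EG − F²) = 16*Abs(sin(u)). At (u, v) = (4*pi/5, 2*pi/5): 4*sqrt(10 - 2*sqrt(5)).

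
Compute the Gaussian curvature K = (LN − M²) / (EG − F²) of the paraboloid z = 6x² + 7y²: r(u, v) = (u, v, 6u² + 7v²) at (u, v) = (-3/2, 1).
K = 168/271441

Coefficients of the first fundamental form: E = 144*u^2 + 1, F = 168*u*v, G = 196*v^2 + 1.
Coefficients of the second fundamental form: L = 12/sqrt(144*u^2 + 196*v^2 + 1), M = 0, N = 14/sqrt(144*u^2 + 196*v^2 + 1).
Assemble K = (LN − M²)/(EG − F²) = 168/(20736*u^4 + 56448*u^2*v^2 + 288*u^2 + 38416*v^4 + 392*v^2 + 1). At (u, v) = (-3/2, 1): K = 168/271441.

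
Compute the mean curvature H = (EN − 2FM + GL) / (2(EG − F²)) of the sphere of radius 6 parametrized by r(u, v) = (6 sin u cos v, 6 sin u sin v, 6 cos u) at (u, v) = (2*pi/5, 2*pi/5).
H = -1/6

With E = 36, F = 0, G = 36*sin(u)^2, L = -6*sin(u)/Abs(sin(u)), M = 0, N = -6*sin(u)^3/Abs(sin(u)), assemble
  H = (EN − 2FM + GL) / (2(EG − F²)) = -sin(u)/(6*Abs(sin(u))).
At (u, v) = (2*pi/5, 2*pi/5): H = -1/6.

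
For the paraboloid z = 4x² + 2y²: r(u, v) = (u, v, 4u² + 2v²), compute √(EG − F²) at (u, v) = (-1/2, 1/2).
√(EG − F²)|_{(-1/2, 1/2)} = sqrt(21)

E = 64*u^2 + 1, F = 32*u*v, G = 16*v^2 + 1; EG − F² = 64*u^2 + 16*v^2 + 1; √(EG − F²) = sqrt(64*u^2 + 16*v^2 + 1). At the given point: sqrt(21).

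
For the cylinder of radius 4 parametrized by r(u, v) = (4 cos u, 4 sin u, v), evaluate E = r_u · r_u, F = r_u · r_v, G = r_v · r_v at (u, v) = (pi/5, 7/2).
E = 16;  F = 0;  G = 1

Partials: r_u = (-4*sin(u), 4*cos(u), 0), r_v = (0, 0, 1). As functions of (u, v):
  E = r_u · r_u = 16,
  F = r_u · r_v = 0,
  G = r_v · r_v = 1.
Evaluating at (u, v) = (pi/5, 7/2): E = 16, F = 0, G = 1.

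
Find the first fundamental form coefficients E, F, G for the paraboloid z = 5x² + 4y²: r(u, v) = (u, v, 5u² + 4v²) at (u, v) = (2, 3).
E = 401;  F = 480;  G = 577

Partials: r_u = (1, 0, 10*u), r_v = (0, 1, 8*v). As functions of (u, v):
  E = r_u · r_u = 100*u^2 + 1,
  F = r_u · r_v = 80*u*v,
  G = r_v · r_v = 64*v^2 + 1.
Evaluating at (u, v) = (2, 3): E = 401, F = 480, G = 577.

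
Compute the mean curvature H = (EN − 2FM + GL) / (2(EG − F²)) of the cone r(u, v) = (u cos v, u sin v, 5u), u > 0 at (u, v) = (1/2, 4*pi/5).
H = 5*sqrt(26)/26

With E = 26, F = 0, G = u^2, L = 0, M = 0, N = 5*sqrt(26)*u^2/(26*Abs(u)), assemble
  H = (EN − 2FM + GL) / (2(EG − F²)) = 5*sqrt(26)/(52*Abs(u)).
At (u, v) = (1/2, 4*pi/5): H = 5*sqrt(26)/26.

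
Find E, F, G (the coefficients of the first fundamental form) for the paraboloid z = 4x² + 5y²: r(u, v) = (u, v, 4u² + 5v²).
E = 64*u^2 + 1;  F = 80*u*v;  G = 100*v^2 + 1

Compute partials: r_u = (1, 0, 8*u), r_v = (0, 1, 10*v). Then
  E = r_u · r_u = 64*u^2 + 1,
  F = r_u · r_v = 80*u*v,
  G = r_v · r_v = 100*v^2 + 1.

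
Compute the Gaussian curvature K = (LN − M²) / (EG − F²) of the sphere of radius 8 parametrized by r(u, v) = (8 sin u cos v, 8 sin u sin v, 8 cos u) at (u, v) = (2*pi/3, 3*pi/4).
K = 1/64

Coefficients of the first fundamental form: E = 64, F = 0, G = 64*sin(u)^2.
Coefficients of the second fundamental form: L = -8*sin(u)/Abs(sin(u)), M = 0, N = -8*sin(u)^3/Abs(sin(u)).
Assemble K = (LN − M²)/(EG − F²) = 1/64. At (u, v) = (2*pi/3, 3*pi/4): K = 1/64.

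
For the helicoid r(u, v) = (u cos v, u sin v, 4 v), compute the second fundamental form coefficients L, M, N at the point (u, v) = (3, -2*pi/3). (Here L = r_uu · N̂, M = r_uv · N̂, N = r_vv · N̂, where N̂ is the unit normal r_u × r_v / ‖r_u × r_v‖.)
L = 0;  M = -4/5;  N = 0

Compute the unit normal N̂(u, v) = (4*sin(v)/sqrt(u^2 + 16), -4*cos(v)/sqrt(u^2 + 16), u/sqrt(u^2 + 16)), and the second partials r_uu, r_uv, r_vv. Take dot products:
  L(u, v) = r_uu · N̂ = 0,
  M(u, v) = r_uv · N̂ = -4/sqrt(u^2 + 16),
  N(u, v) = r_vv · N̂ = 0.
Evaluating at (u, v) = (3, -2*pi/3):
  L = 0, M = -4/5, N = 0.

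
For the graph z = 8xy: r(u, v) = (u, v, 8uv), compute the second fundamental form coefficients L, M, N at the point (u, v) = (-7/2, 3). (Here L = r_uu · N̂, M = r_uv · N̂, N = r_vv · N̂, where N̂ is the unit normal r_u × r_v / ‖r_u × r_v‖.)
L = 0;  M = 8*sqrt(1361)/1361;  N = 0

Compute the unit normal N̂(u, v) = (-8*v/sqrt(64*u^2 + 64*v^2 + 1), -8*u/sqrt(64*u^2 + 64*v^2 + 1), 1/sqrt(64*u^2 + 64*v^2 + 1)), and the second partials r_uu, r_uv, r_vv. Take dot products:
  L(u, v) = r_uu · N̂ = 0,
  M(u, v) = r_uv · N̂ = 8/sqrt(64*u^2 + 64*v^2 + 1),
  N(u, v) = r_vv · N̂ = 0.
Evaluating at (u, v) = (-7/2, 3):
  L = 0, M = 8*sqrt(1361)/1361, N = 0.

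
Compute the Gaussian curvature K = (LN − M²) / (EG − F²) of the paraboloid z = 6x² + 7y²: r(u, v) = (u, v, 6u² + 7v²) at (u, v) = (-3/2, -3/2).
K = 42/146689

Coefficients of the first fundamental form: E = 144*u^2 + 1, F = 168*u*v, G = 196*v^2 + 1.
Coefficients of the second fundamental form: L = 12/sqrt(144*u^2 + 196*v^2 + 1), M = 0, N = 14/sqrt(144*u^2 + 196*v^2 + 1).
Assemble K = (LN − M²)/(EG − F²) = 168/(20736*u^4 + 56448*u^2*v^2 + 288*u^2 + 38416*v^4 + 392*v^2 + 1). At (u, v) = (-3/2, -3/2): K = 42/146689.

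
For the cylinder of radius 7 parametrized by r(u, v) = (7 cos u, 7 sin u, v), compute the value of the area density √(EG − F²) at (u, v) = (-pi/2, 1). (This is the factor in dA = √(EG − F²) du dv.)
√(EG − F²)|_{(-pi/2, 1)} = 7

E = 49, F = 0, G = 1, so EG − F² = 49. Taking the positive square root: √(EG − F²) = 7. At (u, v) = (-pi/2, 1): 7.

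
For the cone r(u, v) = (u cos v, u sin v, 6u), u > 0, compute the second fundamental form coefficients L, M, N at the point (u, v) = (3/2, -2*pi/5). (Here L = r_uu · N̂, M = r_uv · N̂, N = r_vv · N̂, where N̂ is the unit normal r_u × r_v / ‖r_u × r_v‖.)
L = 0;  M = 0;  N = 9*sqrt(37)/37

Compute the unit normal N̂(u, v) = (-6*sqrt(37)*u*cos(v)/(37*Abs(u)), -6*sqrt(37)*u*sin(v)/(37*Abs(u)), sqrt(37)*u/(37*Abs(u))), and the second partials r_uu, r_uv, r_vv. Take dot products:
  L(u, v) = r_uu · N̂ = 0,
  M(u, v) = r_uv · N̂ = 0,
  N(u, v) = r_vv · N̂ = 6*sqrt(37)*u^2/(37*Abs(u)).
Evaluating at (u, v) = (3/2, -2*pi/5):
  L = 0, M = 0, N = 9*sqrt(37)/37.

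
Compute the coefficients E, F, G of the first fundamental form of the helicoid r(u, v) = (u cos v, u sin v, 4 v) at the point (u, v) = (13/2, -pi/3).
E = 1;  F = 0;  G = 233/4

Partials: r_u = (cos(v), sin(v), 0), r_v = (-u*sin(v), u*cos(v), 4). As functions of (u, v):
  E = r_u · r_u = 1,
  F = r_u · r_v = 0,
  G = r_v · r_v = u^2 + 16.
Evaluating at (u, v) = (13/2, -pi/3): E = 1, F = 0, G = 233/4.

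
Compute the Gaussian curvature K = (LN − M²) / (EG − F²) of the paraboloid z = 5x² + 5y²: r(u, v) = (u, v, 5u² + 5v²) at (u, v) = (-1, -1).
K = 100/40401

Coefficients of the first fundamental form: E = 100*u^2 + 1, F = 100*u*v, G = 100*v^2 + 1.
Coefficients of the second fundamental form: L = 10/sqrt(100*u^2 + 100*v^2 + 1), M = 0, N = 10/sqrt(100*u^2 + 100*v^2 + 1).
Assemble K = (LN − M²)/(EG − F²) = 100/(10000*u^4 + 20000*u^2*v^2 + 200*u^2 + 10000*v^4 + 200*v^2 + 1). At (u, v) = (-1, -1): K = 100/40401.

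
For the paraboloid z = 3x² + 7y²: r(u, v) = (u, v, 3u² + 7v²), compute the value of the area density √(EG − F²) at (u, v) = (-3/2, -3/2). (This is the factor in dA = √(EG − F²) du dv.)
√(EG − F²)|_{(-3/2, -3/2)} = sqrt(523)

E = 36*u^2 + 1, F = 84*u*v, G = 196*v^2 + 1, so EG − F² = 36*u^2 + 196*v^2 + 1. Taking the positive square root: √(EG − F²) = sqrt(36*u^2 + 196*v^2 + 1). At (u, v) = (-3/2, -3/2): sqrt(523).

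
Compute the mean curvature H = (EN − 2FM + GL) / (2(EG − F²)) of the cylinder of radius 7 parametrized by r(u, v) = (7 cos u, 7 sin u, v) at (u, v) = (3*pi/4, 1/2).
H = -1/14

With E = 49, F = 0, G = 1, L = -7, M = 0, N = 0, assemble
  H = (EN − 2FM + GL) / (2(EG − F²)) = -1/14.
At (u, v) = (3*pi/4, 1/2): H = -1/14.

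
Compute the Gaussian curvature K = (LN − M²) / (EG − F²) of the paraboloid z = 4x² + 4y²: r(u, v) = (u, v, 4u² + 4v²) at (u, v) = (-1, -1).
K = 64/16641

Coefficients of the first fundamental form: E = 64*u^2 + 1, F = 64*u*v, G = 64*v^2 + 1.
Coefficients of the second fundamental form: L = 8/sqrt(64*u^2 + 64*v^2 + 1), M = 0, N = 8/sqrt(64*u^2 + 64*v^2 + 1).
Assemble K = (LN − M²)/(EG − F²) = 64/(4096*u^4 + 8192*u^2*v^2 + 128*u^2 + 4096*v^4 + 128*v^2 + 1). At (u, v) = (-1, -1): K = 64/16641.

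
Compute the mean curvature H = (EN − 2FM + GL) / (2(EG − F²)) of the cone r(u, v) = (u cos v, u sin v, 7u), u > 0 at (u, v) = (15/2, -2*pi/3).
H = 7*sqrt(2)/150

With E = 50, F = 0, G = u^2, L = 0, M = 0, N = 7*sqrt(2)*u^2/(10*Abs(u)), assemble
  H = (EN − 2FM + GL) / (2(EG − F²)) = 7*sqrt(2)/(20*Abs(u)).
At (u, v) = (15/2, -2*pi/3): H = 7*sqrt(2)/150.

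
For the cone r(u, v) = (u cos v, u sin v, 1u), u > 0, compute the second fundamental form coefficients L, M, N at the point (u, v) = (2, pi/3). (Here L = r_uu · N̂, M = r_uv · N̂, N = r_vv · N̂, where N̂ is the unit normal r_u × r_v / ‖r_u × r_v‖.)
L = 0;  M = 0;  N = sqrt(2)

Compute the unit normal N̂(u, v) = (-sqrt(2)*u*cos(v)/(2*Abs(u)), -sqrt(2)*u*sin(v)/(2*Abs(u)), sqrt(2)*u/(2*Abs(u))), and the second partials r_uu, r_uv, r_vv. Take dot products:
  L(u, v) = r_uu · N̂ = 0,
  M(u, v) = r_uv · N̂ = 0,
  N(u, v) = r_vv · N̂ = sqrt(2)*u^2/(2*Abs(u)).
Evaluating at (u, v) = (2, pi/3):
  L = 0, M = 0, N = sqrt(2).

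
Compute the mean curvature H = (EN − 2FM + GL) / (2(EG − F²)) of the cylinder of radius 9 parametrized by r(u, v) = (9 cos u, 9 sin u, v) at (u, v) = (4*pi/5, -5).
H = -1/18

With E = 81, F = 0, G = 1, L = -9, M = 0, N = 0, assemble
  H = (EN − 2FM + GL) / (2(EG − F²)) = -1/18.
At (u, v) = (4*pi/5, -5): H = -1/18.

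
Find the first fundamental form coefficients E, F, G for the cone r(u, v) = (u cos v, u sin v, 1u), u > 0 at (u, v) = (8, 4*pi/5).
E = 2;  F = 0;  G = 64

Partials: r_u = (cos(v), sin(v), 1), r_v = (-u*sin(v), u*cos(v), 0). As functions of (u, v):
  E = r_u · r_u = 2,
  F = r_u · r_v = 0,
  G = r_v · r_v = u^2.
Evaluating at (u, v) = (8, 4*pi/5): E = 2, F = 0, G = 64.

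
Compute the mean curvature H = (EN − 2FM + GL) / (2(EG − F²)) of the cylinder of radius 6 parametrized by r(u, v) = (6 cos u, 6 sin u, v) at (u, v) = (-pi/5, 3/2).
H = -1/12

With E = 36, F = 0, G = 1, L = -6, M = 0, N = 0, assemble
  H = (EN − 2FM + GL) / (2(EG − F²)) = -1/12.
At (u, v) = (-pi/5, 3/2): H = -1/12.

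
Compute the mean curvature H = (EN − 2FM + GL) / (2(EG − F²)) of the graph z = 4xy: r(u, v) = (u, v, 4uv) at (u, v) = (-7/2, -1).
H = -224*sqrt(213)/45369

With E = 16*v^2 + 1, F = 16*u*v, G = 16*u^2 + 1, L = 0, M = 4/sqrt(16*u^2 + 16*v^2 + 1), N = 0, assemble
  H = (EN − 2FM + GL) / (2(EG − F²)) = -64*u*v/(16*u^2 + 16*v^2 + 1)^(3/2).
At (u, v) = (-7/2, -1): H = -224*sqrt(213)/45369.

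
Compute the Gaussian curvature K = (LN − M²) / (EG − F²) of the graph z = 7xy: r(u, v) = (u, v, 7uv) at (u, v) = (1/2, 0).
K = -784/2809

Coefficients of the first fundamental form: E = 49*v^2 + 1, F = 49*u*v, G = 49*u^2 + 1.
Coefficients of the second fundamental form: L = 0, M = 7/sqrt(49*u^2 + 49*v^2 + 1), N = 0.
Assemble K = (LN − M²)/(EG − F²) = -49/(2401*u^4 + 4802*u^2*v^2 + 98*u^2 + 2401*v^4 + 98*v^2 + 1). At (u, v) = (1/2, 0): K = -784/2809.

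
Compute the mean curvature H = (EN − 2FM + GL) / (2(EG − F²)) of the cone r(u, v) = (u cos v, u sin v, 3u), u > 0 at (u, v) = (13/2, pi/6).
H = 3*sqrt(10)/130

With E = 10, F = 0, G = u^2, L = 0, M = 0, N = 3*sqrt(10)*u^2/(10*Abs(u)), assemble
  H = (EN − 2FM + GL) / (2(EG − F²)) = 3*sqrt(10)/(20*Abs(u)).
At (u, v) = (13/2, pi/6): H = 3*sqrt(10)/130.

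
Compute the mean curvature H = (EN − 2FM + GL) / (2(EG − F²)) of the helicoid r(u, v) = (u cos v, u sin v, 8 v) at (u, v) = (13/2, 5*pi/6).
H = 0

With E = 1, F = 0, G = u^2 + 64, L = 0, M = -8/sqrt(u^2 + 64), N = 0, assemble
  H = (EN − 2FM + GL) / (2(EG − F²)) = 0.
At (u, v) = (13/2, 5*pi/6): H = 0.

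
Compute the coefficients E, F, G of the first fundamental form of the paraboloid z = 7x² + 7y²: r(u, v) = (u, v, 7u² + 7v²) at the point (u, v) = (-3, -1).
E = 1765;  F = 588;  G = 197

Partials: r_u = (1, 0, 14*u), r_v = (0, 1, 14*v). As functions of (u, v):
  E = r_u · r_u = 196*u^2 + 1,
  F = r_u · r_v = 196*u*v,
  G = r_v · r_v = 196*v^2 + 1.
Evaluating at (u, v) = (-3, -1): E = 1765, F = 588, G = 197.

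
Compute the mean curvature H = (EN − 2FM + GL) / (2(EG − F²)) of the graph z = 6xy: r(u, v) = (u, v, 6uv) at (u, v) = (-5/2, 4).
H = 540*sqrt(802)/160801

With E = 36*v^2 + 1, F = 36*u*v, G = 36*u^2 + 1, L = 0, M = 6/sqrt(36*u^2 + 36*v^2 + 1), N = 0, assemble
  H = (EN − 2FM + GL) / (2(EG − F²)) = -216*u*v/(36*u^2 + 36*v^2 + 1)^(3/2).
At (u, v) = (-5/2, 4): H = 540*sqrt(802)/160801.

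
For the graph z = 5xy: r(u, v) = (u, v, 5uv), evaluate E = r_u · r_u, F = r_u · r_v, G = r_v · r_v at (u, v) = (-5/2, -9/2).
E = 2029/4;  F = 1125/4;  G = 629/4

Partials: r_u = (1, 0, 5*v), r_v = (0, 1, 5*u). As functions of (u, v):
  E = r_u · r_u = 25*v^2 + 1,
  F = r_u · r_v = 25*u*v,
  G = r_v · r_v = 25*u^2 + 1.
Evaluating at (u, v) = (-5/2, -9/2): E = 2029/4, F = 1125/4, G = 629/4.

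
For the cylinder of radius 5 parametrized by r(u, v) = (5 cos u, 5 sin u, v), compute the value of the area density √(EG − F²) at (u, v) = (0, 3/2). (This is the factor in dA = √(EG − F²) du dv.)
√(EG − F²)|_{(0, 3/2)} = 5

E = 25, F = 0, G = 1, so EG − F² = 25. Taking the positive square root: √(EG − F²) = 5. At (u, v) = (0, 3/2): 5.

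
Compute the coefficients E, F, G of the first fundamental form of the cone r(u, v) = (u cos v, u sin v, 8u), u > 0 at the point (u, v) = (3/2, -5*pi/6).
E = 65;  F = 0;  G = 9/4

Partials: r_u = (cos(v), sin(v), 8), r_v = (-u*sin(v), u*cos(v), 0). As functions of (u, v):
  E = r_u · r_u = 65,
  F = r_u · r_v = 0,
  G = r_v · r_v = u^2.
Evaluating at (u, v) = (3/2, -5*pi/6): E = 65, F = 0, G = 9/4.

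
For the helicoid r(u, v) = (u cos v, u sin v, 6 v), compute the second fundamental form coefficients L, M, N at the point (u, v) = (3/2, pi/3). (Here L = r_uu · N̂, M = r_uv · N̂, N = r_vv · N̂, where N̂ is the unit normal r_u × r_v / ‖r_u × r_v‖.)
L = 0;  M = -4*sqrt(17)/17;  N = 0

Compute the unit normal N̂(u, v) = (6*sin(v)/sqrt(u^2 + 36), -6*cos(v)/sqrt(u^2 + 36), u/sqrt(u^2 + 36)), and the second partials r_uu, r_uv, r_vv. Take dot products:
  L(u, v) = r_uu · N̂ = 0,
  M(u, v) = r_uv · N̂ = -6/sqrt(u^2 + 36),
  N(u, v) = r_vv · N̂ = 0.
Evaluating at (u, v) = (3/2, pi/3):
  L = 0, M = -4*sqrt(17)/17, N = 0.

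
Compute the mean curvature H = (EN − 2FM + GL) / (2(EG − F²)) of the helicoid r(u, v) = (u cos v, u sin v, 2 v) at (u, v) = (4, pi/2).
H = 0

With E = 1, F = 0, G = u^2 + 4, L = 0, M = -2/sqrt(u^2 + 4), N = 0, assemble
  H = (EN − 2FM + GL) / (2(EG − F²)) = 0.
At (u, v) = (4, pi/2): H = 0.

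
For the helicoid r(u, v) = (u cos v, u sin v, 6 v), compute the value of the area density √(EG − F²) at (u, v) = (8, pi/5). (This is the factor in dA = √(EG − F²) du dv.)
√(EG − F²)|_{(8, pi/5)} = 10

E = 1, F = 0, G = u^2 + 36, so EG − F² = u^2 + 36. Taking the positive square root: √(EG − F²) = sqrt(u^2 + 36). At (u, v) = (8, pi/5): 10.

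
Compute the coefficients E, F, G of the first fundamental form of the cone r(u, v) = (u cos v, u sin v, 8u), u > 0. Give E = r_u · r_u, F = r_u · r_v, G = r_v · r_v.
E = 65;  F = 0;  G = u^2

Compute partials: r_u = (cos(v), sin(v), 8), r_v = (-u*sin(v), u*cos(v), 0). Then
  E = r_u · r_u = 65,
  F = r_u · r_v = 0,
  G = r_v · r_v = u^2.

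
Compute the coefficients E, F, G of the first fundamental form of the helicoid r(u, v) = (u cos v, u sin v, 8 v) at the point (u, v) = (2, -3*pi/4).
E = 1;  F = 0;  G = 68

Partials: r_u = (cos(v), sin(v), 0), r_v = (-u*sin(v), u*cos(v), 8). As functions of (u, v):
  E = r_u · r_u = 1,
  F = r_u · r_v = 0,
  G = r_v · r_v = u^2 + 64.
Evaluating at (u, v) = (2, -3*pi/4): E = 1, F = 0, G = 68.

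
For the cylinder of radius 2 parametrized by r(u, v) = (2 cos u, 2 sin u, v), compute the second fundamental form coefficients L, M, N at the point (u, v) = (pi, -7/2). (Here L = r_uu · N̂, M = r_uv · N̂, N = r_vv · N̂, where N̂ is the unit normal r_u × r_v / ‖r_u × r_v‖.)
L = -2;  M = 0;  N = 0

Compute the unit normal N̂(u, v) = (cos(u), sin(u), 0), and the second partials r_uu, r_uv, r_vv. Take dot products:
  L(u, v) = r_uu · N̂ = -2,
  M(u, v) = r_uv · N̂ = 0,
  N(u, v) = r_vv · N̂ = 0.
Evaluating at (u, v) = (pi, -7/2):
  L = -2, M = 0, N = 0.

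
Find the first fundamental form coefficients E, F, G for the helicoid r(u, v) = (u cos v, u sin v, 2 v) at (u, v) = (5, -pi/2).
E = 1;  F = 0;  G = 29

Partials: r_u = (cos(v), sin(v), 0), r_v = (-u*sin(v), u*cos(v), 2). As functions of (u, v):
  E = r_u · r_u = 1,
  F = r_u · r_v = 0,
  G = r_v · r_v = u^2 + 4.
Evaluating at (u, v) = (5, -pi/2): E = 1, F = 0, G = 29.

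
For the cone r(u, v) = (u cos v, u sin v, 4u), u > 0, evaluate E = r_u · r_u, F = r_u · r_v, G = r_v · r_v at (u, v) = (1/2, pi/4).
E = 17;  F = 0;  G = 1/4

Partials: r_u = (cos(v), sin(v), 4), r_v = (-u*sin(v), u*cos(v), 0). As functions of (u, v):
  E = r_u · r_u = 17,
  F = r_u · r_v = 0,
  G = r_v · r_v = u^2.
Evaluating at (u, v) = (1/2, pi/4): E = 17, F = 0, G = 1/4.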